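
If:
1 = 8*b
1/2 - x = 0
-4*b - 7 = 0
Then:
No Solution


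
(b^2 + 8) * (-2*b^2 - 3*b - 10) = -2*b^4 - 3*b^3 - 26*b^2 - 24*b - 80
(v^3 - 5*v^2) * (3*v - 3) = 3*v^4 - 18*v^3 + 15*v^2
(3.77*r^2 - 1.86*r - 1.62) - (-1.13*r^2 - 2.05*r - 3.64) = 4.9*r^2 + 0.19*r + 2.02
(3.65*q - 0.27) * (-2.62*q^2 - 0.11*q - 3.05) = -9.563*q^3 + 0.3059*q^2 - 11.1028*q + 0.8235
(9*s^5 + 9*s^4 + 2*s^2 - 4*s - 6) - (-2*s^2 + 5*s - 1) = 9*s^5 + 9*s^4 + 4*s^2 - 9*s - 5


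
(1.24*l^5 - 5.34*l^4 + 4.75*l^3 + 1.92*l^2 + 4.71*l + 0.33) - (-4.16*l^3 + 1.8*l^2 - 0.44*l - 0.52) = 1.24*l^5 - 5.34*l^4 + 8.91*l^3 + 0.12*l^2 + 5.15*l + 0.85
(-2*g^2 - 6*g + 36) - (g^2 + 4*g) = -3*g^2 - 10*g + 36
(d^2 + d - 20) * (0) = 0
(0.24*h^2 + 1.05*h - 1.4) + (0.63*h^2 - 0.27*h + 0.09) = 0.87*h^2 + 0.78*h - 1.31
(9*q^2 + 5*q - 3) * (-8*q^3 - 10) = -72*q^5 - 40*q^4 + 24*q^3 - 90*q^2 - 50*q + 30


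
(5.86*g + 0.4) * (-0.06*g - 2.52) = -0.3516*g^2 - 14.7912*g - 1.008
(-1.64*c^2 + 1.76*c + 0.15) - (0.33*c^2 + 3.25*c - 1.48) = -1.97*c^2 - 1.49*c + 1.63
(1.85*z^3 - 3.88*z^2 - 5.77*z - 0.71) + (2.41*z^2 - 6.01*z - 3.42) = 1.85*z^3 - 1.47*z^2 - 11.78*z - 4.13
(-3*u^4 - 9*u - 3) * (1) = -3*u^4 - 9*u - 3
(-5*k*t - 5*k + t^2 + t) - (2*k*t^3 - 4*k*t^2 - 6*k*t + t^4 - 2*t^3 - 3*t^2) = -2*k*t^3 + 4*k*t^2 + k*t - 5*k - t^4 + 2*t^3 + 4*t^2 + t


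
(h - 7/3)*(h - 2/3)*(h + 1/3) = h^3 - 8*h^2/3 + 5*h/9 + 14/27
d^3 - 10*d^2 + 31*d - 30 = (d - 5)*(d - 3)*(d - 2)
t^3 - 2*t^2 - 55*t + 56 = (t - 8)*(t - 1)*(t + 7)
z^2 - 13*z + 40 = (z - 8)*(z - 5)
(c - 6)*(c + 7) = c^2 + c - 42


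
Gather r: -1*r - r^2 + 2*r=-r^2 + r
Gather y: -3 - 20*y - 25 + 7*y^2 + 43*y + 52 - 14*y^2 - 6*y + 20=-7*y^2 + 17*y + 44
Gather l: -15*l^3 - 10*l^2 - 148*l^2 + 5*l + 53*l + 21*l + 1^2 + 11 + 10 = -15*l^3 - 158*l^2 + 79*l + 22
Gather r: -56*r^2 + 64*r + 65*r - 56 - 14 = -56*r^2 + 129*r - 70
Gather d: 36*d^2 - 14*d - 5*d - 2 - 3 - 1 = 36*d^2 - 19*d - 6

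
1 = 1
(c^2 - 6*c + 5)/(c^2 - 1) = (c - 5)/(c + 1)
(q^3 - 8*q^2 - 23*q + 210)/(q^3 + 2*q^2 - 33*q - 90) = (q - 7)/(q + 3)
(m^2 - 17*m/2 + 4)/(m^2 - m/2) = (m - 8)/m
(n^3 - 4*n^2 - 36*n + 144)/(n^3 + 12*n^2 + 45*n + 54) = (n^2 - 10*n + 24)/(n^2 + 6*n + 9)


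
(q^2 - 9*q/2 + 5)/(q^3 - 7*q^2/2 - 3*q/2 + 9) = (2*q - 5)/(2*q^2 - 3*q - 9)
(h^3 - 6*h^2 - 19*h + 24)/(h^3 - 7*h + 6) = (h - 8)/(h - 2)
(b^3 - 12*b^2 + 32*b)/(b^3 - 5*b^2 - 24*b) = (b - 4)/(b + 3)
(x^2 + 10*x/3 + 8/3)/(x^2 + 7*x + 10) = (x + 4/3)/(x + 5)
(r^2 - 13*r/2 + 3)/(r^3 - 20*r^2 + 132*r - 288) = (r - 1/2)/(r^2 - 14*r + 48)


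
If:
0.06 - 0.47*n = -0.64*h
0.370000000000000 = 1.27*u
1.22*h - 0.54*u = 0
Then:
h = 0.13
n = 0.30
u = 0.29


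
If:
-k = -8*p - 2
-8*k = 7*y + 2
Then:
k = -7*y/8 - 1/4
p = -7*y/64 - 9/32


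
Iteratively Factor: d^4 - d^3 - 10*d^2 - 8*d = (d - 4)*(d^3 + 3*d^2 + 2*d) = d*(d - 4)*(d^2 + 3*d + 2) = d*(d - 4)*(d + 2)*(d + 1)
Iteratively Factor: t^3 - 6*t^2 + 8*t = (t)*(t^2 - 6*t + 8) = t*(t - 4)*(t - 2)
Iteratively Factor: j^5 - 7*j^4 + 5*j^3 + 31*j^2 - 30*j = (j + 2)*(j^4 - 9*j^3 + 23*j^2 - 15*j) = j*(j + 2)*(j^3 - 9*j^2 + 23*j - 15) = j*(j - 3)*(j + 2)*(j^2 - 6*j + 5) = j*(j - 3)*(j - 1)*(j + 2)*(j - 5)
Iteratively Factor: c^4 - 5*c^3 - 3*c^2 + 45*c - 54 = (c - 2)*(c^3 - 3*c^2 - 9*c + 27) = (c - 3)*(c - 2)*(c^2 - 9) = (c - 3)*(c - 2)*(c + 3)*(c - 3)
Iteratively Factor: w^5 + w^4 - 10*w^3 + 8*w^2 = (w + 4)*(w^4 - 3*w^3 + 2*w^2) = w*(w + 4)*(w^3 - 3*w^2 + 2*w) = w*(w - 1)*(w + 4)*(w^2 - 2*w) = w^2*(w - 1)*(w + 4)*(w - 2)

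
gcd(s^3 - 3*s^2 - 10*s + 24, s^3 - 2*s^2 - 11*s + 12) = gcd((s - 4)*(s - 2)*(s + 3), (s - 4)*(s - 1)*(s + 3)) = s^2 - s - 12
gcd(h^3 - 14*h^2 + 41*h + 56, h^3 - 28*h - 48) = 1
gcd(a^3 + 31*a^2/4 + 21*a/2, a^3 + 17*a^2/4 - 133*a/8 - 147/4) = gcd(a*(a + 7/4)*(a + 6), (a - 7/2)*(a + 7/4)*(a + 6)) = a^2 + 31*a/4 + 21/2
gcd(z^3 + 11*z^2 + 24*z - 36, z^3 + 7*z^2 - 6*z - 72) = z + 6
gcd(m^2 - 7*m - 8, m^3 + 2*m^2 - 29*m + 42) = 1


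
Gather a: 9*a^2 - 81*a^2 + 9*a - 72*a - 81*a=-72*a^2 - 144*a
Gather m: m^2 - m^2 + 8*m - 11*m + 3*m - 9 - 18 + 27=0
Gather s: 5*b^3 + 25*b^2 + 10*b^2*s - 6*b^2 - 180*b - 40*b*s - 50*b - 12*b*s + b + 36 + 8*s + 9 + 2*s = 5*b^3 + 19*b^2 - 229*b + s*(10*b^2 - 52*b + 10) + 45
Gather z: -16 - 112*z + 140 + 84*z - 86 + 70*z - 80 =42*z - 42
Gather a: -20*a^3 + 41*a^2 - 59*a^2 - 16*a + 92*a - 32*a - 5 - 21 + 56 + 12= -20*a^3 - 18*a^2 + 44*a + 42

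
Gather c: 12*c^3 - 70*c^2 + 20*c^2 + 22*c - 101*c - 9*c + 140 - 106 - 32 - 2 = 12*c^3 - 50*c^2 - 88*c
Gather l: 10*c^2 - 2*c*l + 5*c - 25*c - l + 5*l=10*c^2 - 20*c + l*(4 - 2*c)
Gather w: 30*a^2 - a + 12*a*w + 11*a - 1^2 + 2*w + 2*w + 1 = 30*a^2 + 10*a + w*(12*a + 4)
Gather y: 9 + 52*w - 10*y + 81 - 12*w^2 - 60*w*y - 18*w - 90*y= -12*w^2 + 34*w + y*(-60*w - 100) + 90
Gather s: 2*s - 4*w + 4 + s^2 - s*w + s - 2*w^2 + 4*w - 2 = s^2 + s*(3 - w) - 2*w^2 + 2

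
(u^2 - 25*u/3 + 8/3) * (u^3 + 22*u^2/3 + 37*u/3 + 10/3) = u^5 - u^4 - 415*u^3/9 - 719*u^2/9 + 46*u/9 + 80/9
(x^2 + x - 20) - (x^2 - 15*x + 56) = 16*x - 76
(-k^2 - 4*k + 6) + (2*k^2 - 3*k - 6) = k^2 - 7*k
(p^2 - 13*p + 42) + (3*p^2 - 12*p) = 4*p^2 - 25*p + 42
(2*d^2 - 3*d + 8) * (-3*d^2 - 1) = -6*d^4 + 9*d^3 - 26*d^2 + 3*d - 8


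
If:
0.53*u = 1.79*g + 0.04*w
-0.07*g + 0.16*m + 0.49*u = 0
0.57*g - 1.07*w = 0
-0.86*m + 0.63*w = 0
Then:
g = 0.00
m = 0.00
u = 0.00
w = 0.00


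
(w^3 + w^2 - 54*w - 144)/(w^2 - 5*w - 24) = w + 6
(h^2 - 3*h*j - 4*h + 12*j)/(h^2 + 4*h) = (h^2 - 3*h*j - 4*h + 12*j)/(h*(h + 4))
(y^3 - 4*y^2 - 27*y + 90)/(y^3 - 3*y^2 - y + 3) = (y^2 - y - 30)/(y^2 - 1)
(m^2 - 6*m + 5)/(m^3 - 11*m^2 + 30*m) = (m - 1)/(m*(m - 6))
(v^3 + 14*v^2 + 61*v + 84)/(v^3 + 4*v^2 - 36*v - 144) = (v^2 + 10*v + 21)/(v^2 - 36)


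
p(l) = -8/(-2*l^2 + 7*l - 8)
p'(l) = -8*(4*l - 7)/(-2*l^2 + 7*l - 8)^2 = 8*(7 - 4*l)/(2*l^2 - 7*l + 8)^2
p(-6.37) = 0.06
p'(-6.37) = 0.01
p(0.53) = 1.65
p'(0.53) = 1.66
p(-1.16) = 0.43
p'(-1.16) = 0.26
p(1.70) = 4.26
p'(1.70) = 0.45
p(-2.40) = 0.22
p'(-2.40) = 0.10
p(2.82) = 1.92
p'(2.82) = -1.97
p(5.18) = 0.31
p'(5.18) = -0.17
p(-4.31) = 0.11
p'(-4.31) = 0.03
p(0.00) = 1.00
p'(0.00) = 0.88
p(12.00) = 0.04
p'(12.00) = -0.00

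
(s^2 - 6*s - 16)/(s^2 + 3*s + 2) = (s - 8)/(s + 1)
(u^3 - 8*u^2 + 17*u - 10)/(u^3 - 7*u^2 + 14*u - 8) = (u - 5)/(u - 4)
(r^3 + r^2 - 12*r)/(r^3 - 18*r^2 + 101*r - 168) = r*(r + 4)/(r^2 - 15*r + 56)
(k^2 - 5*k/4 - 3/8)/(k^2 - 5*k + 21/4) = (4*k + 1)/(2*(2*k - 7))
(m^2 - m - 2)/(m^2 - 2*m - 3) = (m - 2)/(m - 3)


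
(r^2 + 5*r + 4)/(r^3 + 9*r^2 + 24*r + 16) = 1/(r + 4)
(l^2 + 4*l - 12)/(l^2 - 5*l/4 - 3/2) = 4*(l + 6)/(4*l + 3)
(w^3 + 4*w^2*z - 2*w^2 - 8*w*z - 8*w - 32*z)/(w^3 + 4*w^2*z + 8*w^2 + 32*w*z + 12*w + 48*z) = (w - 4)/(w + 6)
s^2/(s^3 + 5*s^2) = 1/(s + 5)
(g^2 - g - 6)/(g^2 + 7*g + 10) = (g - 3)/(g + 5)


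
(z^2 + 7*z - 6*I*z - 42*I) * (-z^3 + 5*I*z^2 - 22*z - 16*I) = -z^5 - 7*z^4 + 11*I*z^4 + 8*z^3 + 77*I*z^3 + 56*z^2 + 116*I*z^2 - 96*z + 812*I*z - 672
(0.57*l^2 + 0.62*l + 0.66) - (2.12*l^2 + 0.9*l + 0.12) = -1.55*l^2 - 0.28*l + 0.54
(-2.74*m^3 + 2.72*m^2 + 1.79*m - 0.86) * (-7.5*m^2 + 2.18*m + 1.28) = 20.55*m^5 - 26.3732*m^4 - 11.0026*m^3 + 13.8338*m^2 + 0.4164*m - 1.1008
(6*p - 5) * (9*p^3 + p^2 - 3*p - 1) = 54*p^4 - 39*p^3 - 23*p^2 + 9*p + 5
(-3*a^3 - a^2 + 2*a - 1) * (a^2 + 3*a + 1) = -3*a^5 - 10*a^4 - 4*a^3 + 4*a^2 - a - 1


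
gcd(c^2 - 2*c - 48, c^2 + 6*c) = c + 6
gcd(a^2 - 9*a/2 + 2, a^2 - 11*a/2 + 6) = a - 4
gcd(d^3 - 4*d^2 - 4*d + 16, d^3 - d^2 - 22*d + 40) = d^2 - 6*d + 8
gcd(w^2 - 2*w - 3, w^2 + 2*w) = 1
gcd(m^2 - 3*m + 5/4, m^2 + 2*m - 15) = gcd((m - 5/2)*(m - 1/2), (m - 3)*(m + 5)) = 1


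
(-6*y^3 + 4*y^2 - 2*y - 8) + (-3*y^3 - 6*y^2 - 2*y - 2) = -9*y^3 - 2*y^2 - 4*y - 10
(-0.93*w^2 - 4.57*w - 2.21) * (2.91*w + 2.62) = -2.7063*w^3 - 15.7353*w^2 - 18.4045*w - 5.7902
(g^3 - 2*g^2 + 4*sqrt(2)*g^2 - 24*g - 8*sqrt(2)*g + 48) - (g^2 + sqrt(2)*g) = g^3 - 3*g^2 + 4*sqrt(2)*g^2 - 24*g - 9*sqrt(2)*g + 48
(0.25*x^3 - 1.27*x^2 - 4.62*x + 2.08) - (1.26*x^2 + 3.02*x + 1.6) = 0.25*x^3 - 2.53*x^2 - 7.64*x + 0.48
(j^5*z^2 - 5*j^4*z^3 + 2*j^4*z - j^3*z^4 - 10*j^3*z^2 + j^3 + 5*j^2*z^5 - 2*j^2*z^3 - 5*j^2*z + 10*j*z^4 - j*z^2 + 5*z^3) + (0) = j^5*z^2 - 5*j^4*z^3 + 2*j^4*z - j^3*z^4 - 10*j^3*z^2 + j^3 + 5*j^2*z^5 - 2*j^2*z^3 - 5*j^2*z + 10*j*z^4 - j*z^2 + 5*z^3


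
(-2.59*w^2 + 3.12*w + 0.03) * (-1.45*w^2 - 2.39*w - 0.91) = 3.7555*w^4 + 1.6661*w^3 - 5.1434*w^2 - 2.9109*w - 0.0273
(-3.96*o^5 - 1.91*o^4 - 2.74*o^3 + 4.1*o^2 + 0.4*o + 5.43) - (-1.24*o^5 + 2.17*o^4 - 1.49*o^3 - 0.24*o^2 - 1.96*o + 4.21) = -2.72*o^5 - 4.08*o^4 - 1.25*o^3 + 4.34*o^2 + 2.36*o + 1.22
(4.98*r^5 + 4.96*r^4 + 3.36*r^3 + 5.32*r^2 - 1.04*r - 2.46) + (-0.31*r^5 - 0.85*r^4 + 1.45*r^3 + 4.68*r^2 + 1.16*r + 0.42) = 4.67*r^5 + 4.11*r^4 + 4.81*r^3 + 10.0*r^2 + 0.12*r - 2.04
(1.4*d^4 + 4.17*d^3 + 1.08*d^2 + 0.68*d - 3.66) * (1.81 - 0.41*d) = -0.574*d^5 + 0.8243*d^4 + 7.1049*d^3 + 1.676*d^2 + 2.7314*d - 6.6246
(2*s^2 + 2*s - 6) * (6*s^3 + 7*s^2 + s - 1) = 12*s^5 + 26*s^4 - 20*s^3 - 42*s^2 - 8*s + 6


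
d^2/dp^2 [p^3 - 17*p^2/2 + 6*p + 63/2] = 6*p - 17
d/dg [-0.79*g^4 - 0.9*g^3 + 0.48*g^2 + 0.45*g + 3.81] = -3.16*g^3 - 2.7*g^2 + 0.96*g + 0.45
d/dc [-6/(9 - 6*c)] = -4/(2*c - 3)^2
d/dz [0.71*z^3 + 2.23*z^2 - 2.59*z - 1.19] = 2.13*z^2 + 4.46*z - 2.59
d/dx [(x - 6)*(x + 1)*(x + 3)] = 3*x^2 - 4*x - 21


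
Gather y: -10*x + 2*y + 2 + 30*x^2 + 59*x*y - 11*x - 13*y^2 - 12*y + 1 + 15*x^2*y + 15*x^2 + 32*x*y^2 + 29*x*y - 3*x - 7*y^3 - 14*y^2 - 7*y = 45*x^2 - 24*x - 7*y^3 + y^2*(32*x - 27) + y*(15*x^2 + 88*x - 17) + 3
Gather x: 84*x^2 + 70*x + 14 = 84*x^2 + 70*x + 14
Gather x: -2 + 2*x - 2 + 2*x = 4*x - 4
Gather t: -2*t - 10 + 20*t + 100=18*t + 90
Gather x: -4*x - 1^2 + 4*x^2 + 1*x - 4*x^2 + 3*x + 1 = 0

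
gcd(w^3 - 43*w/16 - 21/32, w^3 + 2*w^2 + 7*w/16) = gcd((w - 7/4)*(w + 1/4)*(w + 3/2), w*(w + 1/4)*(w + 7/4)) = w + 1/4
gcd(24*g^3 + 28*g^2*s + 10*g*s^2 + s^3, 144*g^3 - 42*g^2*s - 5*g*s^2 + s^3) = 6*g + s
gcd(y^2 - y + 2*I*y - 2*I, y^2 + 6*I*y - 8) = y + 2*I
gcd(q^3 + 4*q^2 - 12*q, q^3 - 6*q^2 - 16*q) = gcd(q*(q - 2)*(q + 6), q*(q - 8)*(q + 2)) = q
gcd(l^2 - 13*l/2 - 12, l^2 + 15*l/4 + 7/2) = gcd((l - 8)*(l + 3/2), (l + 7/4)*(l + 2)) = 1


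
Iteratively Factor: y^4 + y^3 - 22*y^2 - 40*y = (y - 5)*(y^3 + 6*y^2 + 8*y) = (y - 5)*(y + 4)*(y^2 + 2*y) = y*(y - 5)*(y + 4)*(y + 2)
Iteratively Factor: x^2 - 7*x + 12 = (x - 4)*(x - 3)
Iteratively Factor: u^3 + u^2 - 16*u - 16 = (u + 4)*(u^2 - 3*u - 4) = (u - 4)*(u + 4)*(u + 1)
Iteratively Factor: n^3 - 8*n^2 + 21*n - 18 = (n - 3)*(n^2 - 5*n + 6) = (n - 3)^2*(n - 2)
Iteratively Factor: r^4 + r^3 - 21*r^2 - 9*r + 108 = (r - 3)*(r^3 + 4*r^2 - 9*r - 36) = (r - 3)^2*(r^2 + 7*r + 12) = (r - 3)^2*(r + 4)*(r + 3)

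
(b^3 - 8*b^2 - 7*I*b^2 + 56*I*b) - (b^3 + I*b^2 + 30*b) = -8*b^2 - 8*I*b^2 - 30*b + 56*I*b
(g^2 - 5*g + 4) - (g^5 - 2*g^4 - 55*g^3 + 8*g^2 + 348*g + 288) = -g^5 + 2*g^4 + 55*g^3 - 7*g^2 - 353*g - 284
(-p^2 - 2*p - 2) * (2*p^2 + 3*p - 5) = -2*p^4 - 7*p^3 - 5*p^2 + 4*p + 10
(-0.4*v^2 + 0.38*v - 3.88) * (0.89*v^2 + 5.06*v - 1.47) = -0.356*v^4 - 1.6858*v^3 - 0.9424*v^2 - 20.1914*v + 5.7036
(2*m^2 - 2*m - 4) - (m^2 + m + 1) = m^2 - 3*m - 5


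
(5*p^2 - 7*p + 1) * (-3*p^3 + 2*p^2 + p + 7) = -15*p^5 + 31*p^4 - 12*p^3 + 30*p^2 - 48*p + 7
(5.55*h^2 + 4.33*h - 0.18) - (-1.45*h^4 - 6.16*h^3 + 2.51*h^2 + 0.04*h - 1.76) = 1.45*h^4 + 6.16*h^3 + 3.04*h^2 + 4.29*h + 1.58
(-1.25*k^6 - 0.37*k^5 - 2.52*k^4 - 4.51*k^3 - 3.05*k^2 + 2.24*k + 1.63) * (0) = 0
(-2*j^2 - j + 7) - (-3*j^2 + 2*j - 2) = j^2 - 3*j + 9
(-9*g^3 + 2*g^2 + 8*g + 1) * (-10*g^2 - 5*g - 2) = 90*g^5 + 25*g^4 - 72*g^3 - 54*g^2 - 21*g - 2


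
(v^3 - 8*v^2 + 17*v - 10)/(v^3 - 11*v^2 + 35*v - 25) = (v - 2)/(v - 5)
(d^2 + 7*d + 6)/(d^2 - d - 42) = (d + 1)/(d - 7)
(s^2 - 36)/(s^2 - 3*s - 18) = (s + 6)/(s + 3)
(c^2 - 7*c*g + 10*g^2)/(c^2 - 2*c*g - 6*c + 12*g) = (c - 5*g)/(c - 6)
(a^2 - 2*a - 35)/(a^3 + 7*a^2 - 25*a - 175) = (a - 7)/(a^2 + 2*a - 35)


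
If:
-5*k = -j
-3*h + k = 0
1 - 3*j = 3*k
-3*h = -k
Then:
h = 1/54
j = 5/18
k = 1/18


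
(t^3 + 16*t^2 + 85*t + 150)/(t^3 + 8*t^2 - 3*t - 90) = (t + 5)/(t - 3)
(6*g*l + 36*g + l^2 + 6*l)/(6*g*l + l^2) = (l + 6)/l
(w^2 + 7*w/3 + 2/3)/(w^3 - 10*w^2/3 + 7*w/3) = (3*w^2 + 7*w + 2)/(w*(3*w^2 - 10*w + 7))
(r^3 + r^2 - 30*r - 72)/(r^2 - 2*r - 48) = (-r^3 - r^2 + 30*r + 72)/(-r^2 + 2*r + 48)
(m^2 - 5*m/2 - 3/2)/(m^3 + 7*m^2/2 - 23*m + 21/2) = (2*m + 1)/(2*m^2 + 13*m - 7)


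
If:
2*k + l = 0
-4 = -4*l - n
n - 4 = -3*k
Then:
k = 0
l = 0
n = 4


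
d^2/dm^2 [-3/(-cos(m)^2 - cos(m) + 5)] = 3*(-4*sin(m)^4 + 23*sin(m)^2 - 5*cos(m)/4 - 3*cos(3*m)/4 - 7)/(-sin(m)^2 + cos(m) - 4)^3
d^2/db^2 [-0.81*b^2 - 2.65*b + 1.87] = -1.62000000000000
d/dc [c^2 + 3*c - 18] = 2*c + 3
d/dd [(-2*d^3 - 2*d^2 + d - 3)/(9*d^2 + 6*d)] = (-6*d^4 - 8*d^3 - 7*d^2 + 18*d + 6)/(3*d^2*(9*d^2 + 12*d + 4))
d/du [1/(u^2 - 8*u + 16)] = 2*(4 - u)/(u^2 - 8*u + 16)^2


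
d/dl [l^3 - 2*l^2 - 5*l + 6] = 3*l^2 - 4*l - 5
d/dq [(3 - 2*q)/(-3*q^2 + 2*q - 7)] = 2*(-3*q^2 + 9*q + 4)/(9*q^4 - 12*q^3 + 46*q^2 - 28*q + 49)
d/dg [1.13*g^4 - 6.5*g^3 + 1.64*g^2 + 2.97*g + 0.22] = 4.52*g^3 - 19.5*g^2 + 3.28*g + 2.97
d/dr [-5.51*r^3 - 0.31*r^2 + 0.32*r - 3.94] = -16.53*r^2 - 0.62*r + 0.32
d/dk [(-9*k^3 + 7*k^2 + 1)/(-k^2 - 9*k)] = (9*k^4 + 162*k^3 - 63*k^2 + 2*k + 9)/(k^2*(k^2 + 18*k + 81))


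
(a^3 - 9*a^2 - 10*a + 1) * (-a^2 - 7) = -a^5 + 9*a^4 + 3*a^3 + 62*a^2 + 70*a - 7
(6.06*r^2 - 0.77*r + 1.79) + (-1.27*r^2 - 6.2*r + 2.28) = 4.79*r^2 - 6.97*r + 4.07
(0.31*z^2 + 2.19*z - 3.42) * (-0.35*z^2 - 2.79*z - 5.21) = -0.1085*z^4 - 1.6314*z^3 - 6.5282*z^2 - 1.8681*z + 17.8182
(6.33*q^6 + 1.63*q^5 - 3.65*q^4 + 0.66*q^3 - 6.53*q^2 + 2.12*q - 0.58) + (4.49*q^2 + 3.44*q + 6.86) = 6.33*q^6 + 1.63*q^5 - 3.65*q^4 + 0.66*q^3 - 2.04*q^2 + 5.56*q + 6.28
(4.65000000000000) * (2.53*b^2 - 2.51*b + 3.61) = 11.7645*b^2 - 11.6715*b + 16.7865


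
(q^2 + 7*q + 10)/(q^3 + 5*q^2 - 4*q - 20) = 1/(q - 2)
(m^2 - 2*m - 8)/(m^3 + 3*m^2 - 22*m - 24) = (m + 2)/(m^2 + 7*m + 6)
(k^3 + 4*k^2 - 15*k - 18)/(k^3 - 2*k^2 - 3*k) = (k + 6)/k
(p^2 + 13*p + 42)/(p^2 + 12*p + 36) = (p + 7)/(p + 6)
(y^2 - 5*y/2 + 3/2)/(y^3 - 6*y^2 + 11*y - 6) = (y - 3/2)/(y^2 - 5*y + 6)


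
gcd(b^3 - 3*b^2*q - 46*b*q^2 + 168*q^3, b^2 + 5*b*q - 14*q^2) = b + 7*q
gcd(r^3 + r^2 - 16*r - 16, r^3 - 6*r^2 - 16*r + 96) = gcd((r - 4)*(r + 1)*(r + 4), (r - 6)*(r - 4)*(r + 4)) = r^2 - 16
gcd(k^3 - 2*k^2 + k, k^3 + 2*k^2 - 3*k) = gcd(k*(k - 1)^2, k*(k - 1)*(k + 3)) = k^2 - k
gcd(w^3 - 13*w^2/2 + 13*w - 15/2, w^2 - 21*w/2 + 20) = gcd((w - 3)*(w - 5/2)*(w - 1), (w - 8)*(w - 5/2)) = w - 5/2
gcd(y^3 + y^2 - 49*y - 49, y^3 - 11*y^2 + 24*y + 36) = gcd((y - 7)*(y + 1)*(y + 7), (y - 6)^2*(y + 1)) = y + 1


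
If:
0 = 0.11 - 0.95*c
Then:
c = 0.12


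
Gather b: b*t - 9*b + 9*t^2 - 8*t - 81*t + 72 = b*(t - 9) + 9*t^2 - 89*t + 72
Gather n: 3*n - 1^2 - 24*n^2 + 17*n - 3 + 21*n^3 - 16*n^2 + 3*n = 21*n^3 - 40*n^2 + 23*n - 4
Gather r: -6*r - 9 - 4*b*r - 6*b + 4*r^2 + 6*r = -4*b*r - 6*b + 4*r^2 - 9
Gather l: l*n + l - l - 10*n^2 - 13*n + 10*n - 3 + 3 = l*n - 10*n^2 - 3*n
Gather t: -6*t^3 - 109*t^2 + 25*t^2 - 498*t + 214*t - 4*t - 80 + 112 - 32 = -6*t^3 - 84*t^2 - 288*t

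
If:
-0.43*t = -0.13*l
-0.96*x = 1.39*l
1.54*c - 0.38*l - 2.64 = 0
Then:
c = 1.71428571428571 - 0.170419508549005*x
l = -0.690647482014389*x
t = -0.208800401539234*x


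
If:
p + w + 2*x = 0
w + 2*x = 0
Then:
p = 0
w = -2*x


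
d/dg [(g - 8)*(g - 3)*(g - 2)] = 3*g^2 - 26*g + 46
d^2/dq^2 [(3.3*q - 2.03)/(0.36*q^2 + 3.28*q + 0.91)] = ((0.72*q + 3.28)*(1.44*q + 6.56)*(3.3*q - 2.03) - (7.128*q + 20.1864)*(0.36*q^2 + 3.28*q + 0.91))/(0.36*q^2 + 3.28*q + 0.91)^3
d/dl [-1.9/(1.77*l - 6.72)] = 3.363/(1.77*l - 6.72)^2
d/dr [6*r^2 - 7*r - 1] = 12*r - 7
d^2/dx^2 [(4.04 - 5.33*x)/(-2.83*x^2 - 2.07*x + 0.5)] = ((0.800200000000004 - 90.5034*x)*(2.83*x^2 + 2.07*x - 0.5) + (5.33*x - 4.04)*(5.66*x + 2.07)*(11.32*x + 4.14))/(2.83*x^2 + 2.07*x - 0.5)^3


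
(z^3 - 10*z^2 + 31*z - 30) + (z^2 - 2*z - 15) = z^3 - 9*z^2 + 29*z - 45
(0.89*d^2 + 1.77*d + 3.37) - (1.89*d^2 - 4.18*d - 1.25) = -1.0*d^2 + 5.95*d + 4.62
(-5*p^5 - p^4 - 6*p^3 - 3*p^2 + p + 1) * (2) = -10*p^5 - 2*p^4 - 12*p^3 - 6*p^2 + 2*p + 2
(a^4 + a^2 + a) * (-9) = -9*a^4 - 9*a^2 - 9*a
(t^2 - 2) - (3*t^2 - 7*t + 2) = -2*t^2 + 7*t - 4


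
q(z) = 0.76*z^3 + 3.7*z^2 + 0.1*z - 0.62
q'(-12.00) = 239.62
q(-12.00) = -782.30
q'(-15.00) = 402.10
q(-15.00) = -1734.62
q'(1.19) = 12.13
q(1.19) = 6.02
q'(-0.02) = -0.05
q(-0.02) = -0.62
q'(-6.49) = 48.11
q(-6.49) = -53.18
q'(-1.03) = -5.10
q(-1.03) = 2.37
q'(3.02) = 43.24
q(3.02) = 54.36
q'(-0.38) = -2.38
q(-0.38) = -0.17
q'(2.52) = 33.23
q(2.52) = 35.29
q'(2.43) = 31.55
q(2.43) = 32.38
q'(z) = 2.28*z^2 + 7.4*z + 0.1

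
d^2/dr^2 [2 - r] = 0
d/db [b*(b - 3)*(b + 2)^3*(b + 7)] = 6*b^5 + 50*b^4 + 60*b^3 - 210*b^2 - 440*b - 168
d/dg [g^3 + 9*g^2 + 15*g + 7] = 3*g^2 + 18*g + 15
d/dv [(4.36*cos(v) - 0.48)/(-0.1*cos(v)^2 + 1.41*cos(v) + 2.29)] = (-0.436*cos(v)^2 + 0.096*cos(v) - 10.6612)*sin(v)/(0.01*cos(v)^4 - 0.282*cos(v)^3 + 1.5301*cos(v)^2 + 6.4578*cos(v) + 5.2441)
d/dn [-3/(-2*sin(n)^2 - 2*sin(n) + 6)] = -3*(2*sin(n) + 1)*cos(n)/(2*(sin(n)^2 + sin(n) - 3)^2)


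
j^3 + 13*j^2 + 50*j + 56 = (j + 2)*(j + 4)*(j + 7)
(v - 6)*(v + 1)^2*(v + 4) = v^4 - 27*v^2 - 50*v - 24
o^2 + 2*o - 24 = (o - 4)*(o + 6)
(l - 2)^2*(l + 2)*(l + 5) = l^4 + 3*l^3 - 14*l^2 - 12*l + 40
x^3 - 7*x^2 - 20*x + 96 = (x - 8)*(x - 3)*(x + 4)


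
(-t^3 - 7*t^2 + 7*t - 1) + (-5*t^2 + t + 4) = -t^3 - 12*t^2 + 8*t + 3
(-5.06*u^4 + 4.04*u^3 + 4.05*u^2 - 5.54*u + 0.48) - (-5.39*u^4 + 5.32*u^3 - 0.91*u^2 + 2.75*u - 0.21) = 0.33*u^4 - 1.28*u^3 + 4.96*u^2 - 8.29*u + 0.69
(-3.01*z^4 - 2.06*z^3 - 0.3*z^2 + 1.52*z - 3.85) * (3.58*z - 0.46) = -10.7758*z^5 - 5.9902*z^4 - 0.1264*z^3 + 5.5796*z^2 - 14.4822*z + 1.771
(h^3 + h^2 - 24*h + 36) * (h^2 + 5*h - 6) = h^5 + 6*h^4 - 25*h^3 - 90*h^2 + 324*h - 216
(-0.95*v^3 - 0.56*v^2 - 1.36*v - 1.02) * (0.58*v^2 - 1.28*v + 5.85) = -0.551*v^5 + 0.8912*v^4 - 5.6295*v^3 - 2.1268*v^2 - 6.6504*v - 5.967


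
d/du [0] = 0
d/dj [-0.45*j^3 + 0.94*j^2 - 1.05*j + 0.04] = -1.35*j^2 + 1.88*j - 1.05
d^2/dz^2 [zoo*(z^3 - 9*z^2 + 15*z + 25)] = zoo*(z - 3)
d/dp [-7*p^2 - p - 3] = -14*p - 1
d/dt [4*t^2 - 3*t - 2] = 8*t - 3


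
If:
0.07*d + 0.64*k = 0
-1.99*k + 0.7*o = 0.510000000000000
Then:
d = 2.34314429289304 - 3.21608040201005*o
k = 0.351758793969849*o - 0.256281407035176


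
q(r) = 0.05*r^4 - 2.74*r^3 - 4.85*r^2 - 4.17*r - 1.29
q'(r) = 0.2*r^3 - 8.22*r^2 - 9.7*r - 4.17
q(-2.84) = 37.45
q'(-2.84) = -47.50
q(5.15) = -490.49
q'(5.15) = -244.82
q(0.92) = -11.33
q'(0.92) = -19.90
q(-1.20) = 1.57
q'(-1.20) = -4.71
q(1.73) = -36.76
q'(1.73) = -44.52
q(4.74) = -396.58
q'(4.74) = -213.53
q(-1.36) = 2.47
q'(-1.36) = -6.68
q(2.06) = -53.51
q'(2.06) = -57.29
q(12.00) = -4447.65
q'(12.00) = -958.65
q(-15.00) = 10748.76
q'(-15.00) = -2383.17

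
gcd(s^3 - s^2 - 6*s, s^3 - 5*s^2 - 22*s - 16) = s + 2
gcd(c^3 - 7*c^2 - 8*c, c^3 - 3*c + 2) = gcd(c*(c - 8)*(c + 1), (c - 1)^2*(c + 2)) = 1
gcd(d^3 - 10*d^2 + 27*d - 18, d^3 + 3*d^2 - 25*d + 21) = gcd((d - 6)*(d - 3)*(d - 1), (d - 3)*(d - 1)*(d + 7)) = d^2 - 4*d + 3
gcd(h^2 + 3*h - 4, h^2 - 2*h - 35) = 1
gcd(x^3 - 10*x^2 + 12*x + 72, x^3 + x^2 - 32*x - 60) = x^2 - 4*x - 12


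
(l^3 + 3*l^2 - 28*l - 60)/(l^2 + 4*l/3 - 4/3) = 3*(l^2 + l - 30)/(3*l - 2)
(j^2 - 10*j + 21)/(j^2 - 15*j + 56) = (j - 3)/(j - 8)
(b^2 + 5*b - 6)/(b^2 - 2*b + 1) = (b + 6)/(b - 1)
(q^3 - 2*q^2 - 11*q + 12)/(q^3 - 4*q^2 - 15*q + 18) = (q - 4)/(q - 6)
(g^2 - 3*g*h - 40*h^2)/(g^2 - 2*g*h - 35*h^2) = (g - 8*h)/(g - 7*h)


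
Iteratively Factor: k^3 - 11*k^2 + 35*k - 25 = (k - 5)*(k^2 - 6*k + 5) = (k - 5)^2*(k - 1)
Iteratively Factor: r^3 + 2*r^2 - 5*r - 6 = (r + 1)*(r^2 + r - 6) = (r + 1)*(r + 3)*(r - 2)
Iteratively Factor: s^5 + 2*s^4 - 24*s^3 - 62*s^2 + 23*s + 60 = (s + 4)*(s^4 - 2*s^3 - 16*s^2 + 2*s + 15) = (s + 1)*(s + 4)*(s^3 - 3*s^2 - 13*s + 15) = (s + 1)*(s + 3)*(s + 4)*(s^2 - 6*s + 5) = (s - 5)*(s + 1)*(s + 3)*(s + 4)*(s - 1)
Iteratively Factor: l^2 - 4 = (l - 2)*(l + 2)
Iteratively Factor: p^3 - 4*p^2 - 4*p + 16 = (p + 2)*(p^2 - 6*p + 8) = (p - 4)*(p + 2)*(p - 2)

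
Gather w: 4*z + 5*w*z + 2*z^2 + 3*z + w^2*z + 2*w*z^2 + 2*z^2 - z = w^2*z + w*(2*z^2 + 5*z) + 4*z^2 + 6*z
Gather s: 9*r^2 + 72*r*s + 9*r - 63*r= 9*r^2 + 72*r*s - 54*r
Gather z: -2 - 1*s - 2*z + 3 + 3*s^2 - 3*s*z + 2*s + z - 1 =3*s^2 + s + z*(-3*s - 1)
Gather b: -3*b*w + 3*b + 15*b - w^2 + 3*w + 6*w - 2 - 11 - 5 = b*(18 - 3*w) - w^2 + 9*w - 18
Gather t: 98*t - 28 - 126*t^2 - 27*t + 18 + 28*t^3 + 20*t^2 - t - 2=28*t^3 - 106*t^2 + 70*t - 12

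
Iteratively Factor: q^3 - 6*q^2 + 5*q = (q)*(q^2 - 6*q + 5) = q*(q - 5)*(q - 1)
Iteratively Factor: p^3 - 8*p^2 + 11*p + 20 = (p - 4)*(p^2 - 4*p - 5) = (p - 5)*(p - 4)*(p + 1)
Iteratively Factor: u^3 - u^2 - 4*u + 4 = (u + 2)*(u^2 - 3*u + 2) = (u - 2)*(u + 2)*(u - 1)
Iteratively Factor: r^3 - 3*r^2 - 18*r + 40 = (r - 5)*(r^2 + 2*r - 8) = (r - 5)*(r + 4)*(r - 2)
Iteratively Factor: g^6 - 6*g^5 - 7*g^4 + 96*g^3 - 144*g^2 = (g - 3)*(g^5 - 3*g^4 - 16*g^3 + 48*g^2) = (g - 3)^2*(g^4 - 16*g^2) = (g - 3)^2*(g + 4)*(g^3 - 4*g^2) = g*(g - 3)^2*(g + 4)*(g^2 - 4*g) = g*(g - 4)*(g - 3)^2*(g + 4)*(g)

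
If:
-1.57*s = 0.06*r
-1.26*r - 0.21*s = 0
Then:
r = 0.00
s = 0.00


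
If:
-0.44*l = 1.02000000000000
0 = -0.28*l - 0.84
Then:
No Solution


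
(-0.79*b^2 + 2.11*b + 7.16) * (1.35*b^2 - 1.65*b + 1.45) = -1.0665*b^4 + 4.152*b^3 + 5.039*b^2 - 8.7545*b + 10.382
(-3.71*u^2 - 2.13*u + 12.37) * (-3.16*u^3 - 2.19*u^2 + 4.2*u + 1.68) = 11.7236*u^5 + 14.8557*u^4 - 50.0065*u^3 - 42.2691*u^2 + 48.3756*u + 20.7816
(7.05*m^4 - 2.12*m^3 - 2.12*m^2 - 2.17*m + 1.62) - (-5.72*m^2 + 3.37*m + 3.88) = 7.05*m^4 - 2.12*m^3 + 3.6*m^2 - 5.54*m - 2.26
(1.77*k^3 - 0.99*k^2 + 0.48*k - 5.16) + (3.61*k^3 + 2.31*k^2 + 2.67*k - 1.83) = 5.38*k^3 + 1.32*k^2 + 3.15*k - 6.99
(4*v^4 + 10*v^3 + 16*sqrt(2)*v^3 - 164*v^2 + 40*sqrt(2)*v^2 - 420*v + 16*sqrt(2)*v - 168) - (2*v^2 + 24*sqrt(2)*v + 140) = 4*v^4 + 10*v^3 + 16*sqrt(2)*v^3 - 166*v^2 + 40*sqrt(2)*v^2 - 420*v - 8*sqrt(2)*v - 308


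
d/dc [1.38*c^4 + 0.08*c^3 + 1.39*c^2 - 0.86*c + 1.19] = 5.52*c^3 + 0.24*c^2 + 2.78*c - 0.86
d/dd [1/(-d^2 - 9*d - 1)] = (2*d + 9)/(d^2 + 9*d + 1)^2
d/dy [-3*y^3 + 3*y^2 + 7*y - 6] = -9*y^2 + 6*y + 7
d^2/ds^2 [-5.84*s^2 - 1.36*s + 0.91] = -11.6800000000000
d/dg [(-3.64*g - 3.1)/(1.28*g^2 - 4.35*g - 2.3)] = (4.6592*g^2 + 7.936*g - 5.113)/(1.6384*g^4 - 11.136*g^3 + 13.0345*g^2 + 20.01*g + 5.29)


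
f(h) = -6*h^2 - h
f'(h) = -12*h - 1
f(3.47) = -75.72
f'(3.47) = -42.64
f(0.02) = -0.02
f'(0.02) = -1.24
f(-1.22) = -7.71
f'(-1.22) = 13.64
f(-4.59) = -121.82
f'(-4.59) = 54.08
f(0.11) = -0.18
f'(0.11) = -2.32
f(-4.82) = -134.57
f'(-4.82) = 56.84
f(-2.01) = -22.23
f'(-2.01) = 23.12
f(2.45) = -38.46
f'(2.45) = -30.40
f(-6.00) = -210.00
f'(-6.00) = 71.00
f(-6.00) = -210.00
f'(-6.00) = 71.00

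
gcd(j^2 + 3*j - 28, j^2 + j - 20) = j - 4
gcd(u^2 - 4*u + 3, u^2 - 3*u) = u - 3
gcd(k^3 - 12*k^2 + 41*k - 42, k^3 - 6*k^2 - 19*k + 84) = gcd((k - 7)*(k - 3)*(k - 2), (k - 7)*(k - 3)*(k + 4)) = k^2 - 10*k + 21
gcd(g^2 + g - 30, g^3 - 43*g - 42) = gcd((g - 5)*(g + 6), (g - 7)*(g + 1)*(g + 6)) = g + 6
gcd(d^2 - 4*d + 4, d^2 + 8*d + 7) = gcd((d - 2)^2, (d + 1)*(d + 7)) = 1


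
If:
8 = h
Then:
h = 8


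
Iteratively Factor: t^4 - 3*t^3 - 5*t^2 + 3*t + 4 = (t + 1)*(t^3 - 4*t^2 - t + 4) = (t - 1)*(t + 1)*(t^2 - 3*t - 4) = (t - 4)*(t - 1)*(t + 1)*(t + 1)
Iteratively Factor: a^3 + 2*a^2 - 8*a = (a + 4)*(a^2 - 2*a) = a*(a + 4)*(a - 2)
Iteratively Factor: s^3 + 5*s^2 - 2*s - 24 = (s + 4)*(s^2 + s - 6) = (s + 3)*(s + 4)*(s - 2)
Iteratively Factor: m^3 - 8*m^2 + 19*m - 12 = (m - 4)*(m^2 - 4*m + 3) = (m - 4)*(m - 1)*(m - 3)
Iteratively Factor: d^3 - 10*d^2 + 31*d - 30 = (d - 5)*(d^2 - 5*d + 6) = (d - 5)*(d - 2)*(d - 3)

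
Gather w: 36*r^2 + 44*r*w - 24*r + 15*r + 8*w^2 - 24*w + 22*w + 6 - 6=36*r^2 - 9*r + 8*w^2 + w*(44*r - 2)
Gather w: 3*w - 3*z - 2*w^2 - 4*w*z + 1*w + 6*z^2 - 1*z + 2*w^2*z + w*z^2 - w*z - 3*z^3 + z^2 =w^2*(2*z - 2) + w*(z^2 - 5*z + 4) - 3*z^3 + 7*z^2 - 4*z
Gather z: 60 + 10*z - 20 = 10*z + 40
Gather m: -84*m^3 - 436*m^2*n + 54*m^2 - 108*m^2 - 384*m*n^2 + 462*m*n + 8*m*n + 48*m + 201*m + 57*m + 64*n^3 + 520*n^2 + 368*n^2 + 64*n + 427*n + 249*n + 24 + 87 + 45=-84*m^3 + m^2*(-436*n - 54) + m*(-384*n^2 + 470*n + 306) + 64*n^3 + 888*n^2 + 740*n + 156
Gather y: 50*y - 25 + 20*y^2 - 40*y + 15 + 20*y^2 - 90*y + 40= 40*y^2 - 80*y + 30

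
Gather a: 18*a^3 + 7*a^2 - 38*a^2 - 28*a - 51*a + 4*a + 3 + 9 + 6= 18*a^3 - 31*a^2 - 75*a + 18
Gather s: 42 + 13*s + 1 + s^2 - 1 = s^2 + 13*s + 42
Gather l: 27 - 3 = 24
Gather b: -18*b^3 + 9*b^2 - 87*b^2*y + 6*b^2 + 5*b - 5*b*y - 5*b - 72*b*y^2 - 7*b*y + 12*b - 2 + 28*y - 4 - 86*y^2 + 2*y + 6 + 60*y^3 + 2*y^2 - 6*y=-18*b^3 + b^2*(15 - 87*y) + b*(-72*y^2 - 12*y + 12) + 60*y^3 - 84*y^2 + 24*y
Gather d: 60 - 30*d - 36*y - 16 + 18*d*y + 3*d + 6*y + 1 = d*(18*y - 27) - 30*y + 45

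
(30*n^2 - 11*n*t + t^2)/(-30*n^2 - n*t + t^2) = (-5*n + t)/(5*n + t)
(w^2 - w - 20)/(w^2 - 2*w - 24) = (w - 5)/(w - 6)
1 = 1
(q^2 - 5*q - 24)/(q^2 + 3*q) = (q - 8)/q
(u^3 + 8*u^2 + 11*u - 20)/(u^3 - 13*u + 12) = (u + 5)/(u - 3)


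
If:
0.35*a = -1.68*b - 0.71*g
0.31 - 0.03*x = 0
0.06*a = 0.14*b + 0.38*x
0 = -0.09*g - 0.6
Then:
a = 48.46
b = -7.28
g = -6.67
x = 10.33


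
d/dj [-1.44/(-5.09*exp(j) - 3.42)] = -7.3296*exp(j)/(5.09*exp(j) + 3.42)^2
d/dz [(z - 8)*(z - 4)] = 2*z - 12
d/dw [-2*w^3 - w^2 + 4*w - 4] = -6*w^2 - 2*w + 4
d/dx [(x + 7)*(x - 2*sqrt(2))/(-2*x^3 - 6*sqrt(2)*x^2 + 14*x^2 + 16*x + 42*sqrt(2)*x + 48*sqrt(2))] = (-(x + 7)*(x - 2*sqrt(2))*(-3*x^2 - 6*sqrt(2)*x + 14*x + 8 + 21*sqrt(2)) + (2*x - 2*sqrt(2) + 7)*(-x^3 - 3*sqrt(2)*x^2 + 7*x^2 + 8*x + 21*sqrt(2)*x + 24*sqrt(2)))/(2*(-x^3 - 3*sqrt(2)*x^2 + 7*x^2 + 8*x + 21*sqrt(2)*x + 24*sqrt(2))^2)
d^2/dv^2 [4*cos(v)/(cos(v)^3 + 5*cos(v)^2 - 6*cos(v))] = 4*(-4*sin(v)^4 + 51*sin(v)^2 - 45*cos(v)/4 - 15*cos(3*v)/4 + 15)/((cos(v) - 1)^3*(cos(v) + 6)^3)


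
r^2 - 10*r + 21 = (r - 7)*(r - 3)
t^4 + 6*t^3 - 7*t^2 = t^2*(t - 1)*(t + 7)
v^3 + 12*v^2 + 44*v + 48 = (v + 2)*(v + 4)*(v + 6)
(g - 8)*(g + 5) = g^2 - 3*g - 40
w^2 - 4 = (w - 2)*(w + 2)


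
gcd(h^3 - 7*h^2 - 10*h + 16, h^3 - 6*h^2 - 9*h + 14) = h^2 + h - 2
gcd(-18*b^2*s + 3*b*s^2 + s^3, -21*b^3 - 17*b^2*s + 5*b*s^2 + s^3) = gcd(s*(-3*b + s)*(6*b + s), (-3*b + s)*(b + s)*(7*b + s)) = -3*b + s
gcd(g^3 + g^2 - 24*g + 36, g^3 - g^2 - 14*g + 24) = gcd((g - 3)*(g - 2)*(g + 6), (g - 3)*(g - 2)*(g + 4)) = g^2 - 5*g + 6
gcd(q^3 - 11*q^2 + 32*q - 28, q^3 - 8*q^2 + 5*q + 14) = q^2 - 9*q + 14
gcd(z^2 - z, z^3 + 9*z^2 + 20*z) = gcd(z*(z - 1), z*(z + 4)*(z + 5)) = z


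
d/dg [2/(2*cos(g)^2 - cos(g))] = 2*(-sin(g)/cos(g)^2 + 4*tan(g))/(2*cos(g) - 1)^2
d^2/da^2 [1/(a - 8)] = 2/(a - 8)^3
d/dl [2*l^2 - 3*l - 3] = 4*l - 3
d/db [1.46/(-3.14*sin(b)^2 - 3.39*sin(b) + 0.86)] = (9.1688*sin(b) + 4.9494)*cos(b)/(3.14*sin(b)^2 + 3.39*sin(b) - 0.86)^2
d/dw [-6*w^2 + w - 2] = 1 - 12*w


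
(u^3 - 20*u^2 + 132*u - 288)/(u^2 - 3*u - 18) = (u^2 - 14*u + 48)/(u + 3)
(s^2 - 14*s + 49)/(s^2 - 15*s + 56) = (s - 7)/(s - 8)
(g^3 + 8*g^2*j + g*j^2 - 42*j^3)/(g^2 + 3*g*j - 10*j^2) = (g^2 + 10*g*j + 21*j^2)/(g + 5*j)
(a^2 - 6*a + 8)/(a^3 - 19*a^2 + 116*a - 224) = (a - 2)/(a^2 - 15*a + 56)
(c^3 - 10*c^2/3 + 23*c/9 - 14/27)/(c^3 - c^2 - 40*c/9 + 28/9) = (c - 1/3)/(c + 2)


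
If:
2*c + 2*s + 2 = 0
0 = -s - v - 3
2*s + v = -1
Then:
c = -3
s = 2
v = -5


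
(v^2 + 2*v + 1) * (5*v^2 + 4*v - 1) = 5*v^4 + 14*v^3 + 12*v^2 + 2*v - 1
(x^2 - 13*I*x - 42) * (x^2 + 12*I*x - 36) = x^4 - I*x^3 + 78*x^2 - 36*I*x + 1512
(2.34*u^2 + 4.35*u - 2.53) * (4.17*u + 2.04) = 9.7578*u^3 + 22.9131*u^2 - 1.6761*u - 5.1612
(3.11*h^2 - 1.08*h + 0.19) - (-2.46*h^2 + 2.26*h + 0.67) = 5.57*h^2 - 3.34*h - 0.48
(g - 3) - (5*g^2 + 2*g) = -5*g^2 - g - 3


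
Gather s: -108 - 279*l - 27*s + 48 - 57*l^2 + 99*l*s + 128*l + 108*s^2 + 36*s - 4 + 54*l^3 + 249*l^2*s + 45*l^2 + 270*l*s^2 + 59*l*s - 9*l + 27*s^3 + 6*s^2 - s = 54*l^3 - 12*l^2 - 160*l + 27*s^3 + s^2*(270*l + 114) + s*(249*l^2 + 158*l + 8) - 64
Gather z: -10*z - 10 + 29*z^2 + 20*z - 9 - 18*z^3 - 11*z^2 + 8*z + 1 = -18*z^3 + 18*z^2 + 18*z - 18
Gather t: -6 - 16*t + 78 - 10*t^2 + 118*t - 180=-10*t^2 + 102*t - 108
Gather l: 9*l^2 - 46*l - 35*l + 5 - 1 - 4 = 9*l^2 - 81*l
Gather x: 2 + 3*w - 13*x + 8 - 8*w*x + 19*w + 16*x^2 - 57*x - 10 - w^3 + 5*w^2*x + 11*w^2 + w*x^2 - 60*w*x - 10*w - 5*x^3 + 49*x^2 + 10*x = -w^3 + 11*w^2 + 12*w - 5*x^3 + x^2*(w + 65) + x*(5*w^2 - 68*w - 60)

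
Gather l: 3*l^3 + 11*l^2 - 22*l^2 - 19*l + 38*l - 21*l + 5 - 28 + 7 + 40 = 3*l^3 - 11*l^2 - 2*l + 24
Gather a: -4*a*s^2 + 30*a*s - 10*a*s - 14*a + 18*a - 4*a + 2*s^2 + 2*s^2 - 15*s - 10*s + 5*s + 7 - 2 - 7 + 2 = a*(-4*s^2 + 20*s) + 4*s^2 - 20*s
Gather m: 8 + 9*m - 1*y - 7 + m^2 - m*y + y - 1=m^2 + m*(9 - y)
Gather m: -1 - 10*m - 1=-10*m - 2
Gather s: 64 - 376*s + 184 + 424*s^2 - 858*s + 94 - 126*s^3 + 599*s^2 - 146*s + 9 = -126*s^3 + 1023*s^2 - 1380*s + 351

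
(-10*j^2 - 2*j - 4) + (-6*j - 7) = -10*j^2 - 8*j - 11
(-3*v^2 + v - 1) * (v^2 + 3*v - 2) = -3*v^4 - 8*v^3 + 8*v^2 - 5*v + 2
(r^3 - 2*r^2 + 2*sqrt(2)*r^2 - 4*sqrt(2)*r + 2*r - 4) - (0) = r^3 - 2*r^2 + 2*sqrt(2)*r^2 - 4*sqrt(2)*r + 2*r - 4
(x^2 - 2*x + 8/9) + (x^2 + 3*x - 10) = 2*x^2 + x - 82/9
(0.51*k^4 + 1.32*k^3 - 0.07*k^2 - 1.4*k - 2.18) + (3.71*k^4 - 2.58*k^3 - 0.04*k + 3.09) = 4.22*k^4 - 1.26*k^3 - 0.07*k^2 - 1.44*k + 0.91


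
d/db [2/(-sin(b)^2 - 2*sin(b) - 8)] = 4*(sin(b) + 1)*cos(b)/(sin(b)^2 + 2*sin(b) + 8)^2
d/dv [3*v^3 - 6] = 9*v^2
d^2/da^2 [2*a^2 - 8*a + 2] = 4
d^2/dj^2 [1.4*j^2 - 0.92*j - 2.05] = 2.80000000000000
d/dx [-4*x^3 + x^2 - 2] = 2*x*(1 - 6*x)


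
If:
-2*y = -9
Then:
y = 9/2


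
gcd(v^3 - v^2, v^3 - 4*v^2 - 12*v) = v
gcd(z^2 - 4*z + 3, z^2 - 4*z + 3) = z^2 - 4*z + 3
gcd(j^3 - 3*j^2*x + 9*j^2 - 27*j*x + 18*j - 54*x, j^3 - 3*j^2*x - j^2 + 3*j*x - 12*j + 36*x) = -j^2 + 3*j*x - 3*j + 9*x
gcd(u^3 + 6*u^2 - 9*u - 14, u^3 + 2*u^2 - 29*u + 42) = u^2 + 5*u - 14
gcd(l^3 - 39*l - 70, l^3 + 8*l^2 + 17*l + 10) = l^2 + 7*l + 10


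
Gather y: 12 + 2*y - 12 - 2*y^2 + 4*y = -2*y^2 + 6*y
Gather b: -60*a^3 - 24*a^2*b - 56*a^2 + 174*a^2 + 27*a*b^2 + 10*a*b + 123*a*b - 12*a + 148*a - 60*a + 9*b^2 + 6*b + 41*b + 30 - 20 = -60*a^3 + 118*a^2 + 76*a + b^2*(27*a + 9) + b*(-24*a^2 + 133*a + 47) + 10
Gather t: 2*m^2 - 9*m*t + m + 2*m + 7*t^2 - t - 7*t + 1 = 2*m^2 + 3*m + 7*t^2 + t*(-9*m - 8) + 1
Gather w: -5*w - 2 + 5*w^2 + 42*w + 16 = 5*w^2 + 37*w + 14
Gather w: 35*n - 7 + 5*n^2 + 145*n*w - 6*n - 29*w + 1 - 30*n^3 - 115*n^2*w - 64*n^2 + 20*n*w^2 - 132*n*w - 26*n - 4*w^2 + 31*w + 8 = -30*n^3 - 59*n^2 + 3*n + w^2*(20*n - 4) + w*(-115*n^2 + 13*n + 2) + 2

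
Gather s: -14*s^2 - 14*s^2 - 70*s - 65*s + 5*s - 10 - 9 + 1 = -28*s^2 - 130*s - 18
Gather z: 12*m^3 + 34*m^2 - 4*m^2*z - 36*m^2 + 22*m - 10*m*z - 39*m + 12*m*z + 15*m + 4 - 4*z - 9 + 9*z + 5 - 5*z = 12*m^3 - 2*m^2 - 2*m + z*(-4*m^2 + 2*m)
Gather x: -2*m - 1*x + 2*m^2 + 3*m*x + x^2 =2*m^2 - 2*m + x^2 + x*(3*m - 1)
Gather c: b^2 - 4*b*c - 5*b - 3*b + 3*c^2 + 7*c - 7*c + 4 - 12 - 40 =b^2 - 4*b*c - 8*b + 3*c^2 - 48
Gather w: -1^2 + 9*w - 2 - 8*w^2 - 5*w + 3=-8*w^2 + 4*w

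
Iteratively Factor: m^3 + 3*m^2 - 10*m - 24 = (m + 4)*(m^2 - m - 6) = (m - 3)*(m + 4)*(m + 2)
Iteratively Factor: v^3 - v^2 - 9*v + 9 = (v - 3)*(v^2 + 2*v - 3) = (v - 3)*(v + 3)*(v - 1)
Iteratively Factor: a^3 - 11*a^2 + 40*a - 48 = (a - 4)*(a^2 - 7*a + 12) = (a - 4)*(a - 3)*(a - 4)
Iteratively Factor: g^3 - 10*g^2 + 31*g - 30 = (g - 2)*(g^2 - 8*g + 15) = (g - 3)*(g - 2)*(g - 5)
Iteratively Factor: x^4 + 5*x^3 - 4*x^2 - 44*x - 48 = (x + 2)*(x^3 + 3*x^2 - 10*x - 24) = (x - 3)*(x + 2)*(x^2 + 6*x + 8) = (x - 3)*(x + 2)^2*(x + 4)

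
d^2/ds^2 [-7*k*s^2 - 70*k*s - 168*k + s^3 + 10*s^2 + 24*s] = -14*k + 6*s + 20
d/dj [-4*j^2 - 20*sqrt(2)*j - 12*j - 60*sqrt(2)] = -8*j - 20*sqrt(2) - 12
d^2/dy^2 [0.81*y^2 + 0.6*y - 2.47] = 1.62000000000000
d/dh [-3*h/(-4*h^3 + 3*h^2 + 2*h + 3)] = 3*(-8*h^3 + 3*h^2 - 3)/(16*h^6 - 24*h^5 - 7*h^4 - 12*h^3 + 22*h^2 + 12*h + 9)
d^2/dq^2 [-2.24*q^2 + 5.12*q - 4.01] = -4.48000000000000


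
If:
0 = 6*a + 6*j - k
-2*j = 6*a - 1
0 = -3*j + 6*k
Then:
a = 11/42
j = -2/7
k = -1/7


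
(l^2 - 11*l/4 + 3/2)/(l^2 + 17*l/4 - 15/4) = (l - 2)/(l + 5)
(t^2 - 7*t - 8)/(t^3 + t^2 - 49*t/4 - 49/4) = 4*(t - 8)/(4*t^2 - 49)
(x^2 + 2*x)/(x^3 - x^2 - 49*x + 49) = x*(x + 2)/(x^3 - x^2 - 49*x + 49)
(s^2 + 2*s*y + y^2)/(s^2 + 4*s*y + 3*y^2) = (s + y)/(s + 3*y)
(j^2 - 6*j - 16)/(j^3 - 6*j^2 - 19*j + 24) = (j + 2)/(j^2 + 2*j - 3)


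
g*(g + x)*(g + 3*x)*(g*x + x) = g^4*x + 4*g^3*x^2 + g^3*x + 3*g^2*x^3 + 4*g^2*x^2 + 3*g*x^3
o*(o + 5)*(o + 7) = o^3 + 12*o^2 + 35*o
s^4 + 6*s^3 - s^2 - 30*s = s*(s - 2)*(s + 3)*(s + 5)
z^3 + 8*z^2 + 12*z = z*(z + 2)*(z + 6)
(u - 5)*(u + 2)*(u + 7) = u^3 + 4*u^2 - 31*u - 70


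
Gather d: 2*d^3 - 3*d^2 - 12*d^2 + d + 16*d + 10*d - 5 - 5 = 2*d^3 - 15*d^2 + 27*d - 10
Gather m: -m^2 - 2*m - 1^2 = -m^2 - 2*m - 1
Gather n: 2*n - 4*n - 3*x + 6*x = -2*n + 3*x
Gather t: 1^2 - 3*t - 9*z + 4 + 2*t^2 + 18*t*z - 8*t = 2*t^2 + t*(18*z - 11) - 9*z + 5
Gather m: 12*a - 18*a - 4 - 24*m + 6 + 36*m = -6*a + 12*m + 2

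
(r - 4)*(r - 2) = r^2 - 6*r + 8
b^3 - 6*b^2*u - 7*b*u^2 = b*(b - 7*u)*(b + u)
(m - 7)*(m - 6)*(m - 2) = m^3 - 15*m^2 + 68*m - 84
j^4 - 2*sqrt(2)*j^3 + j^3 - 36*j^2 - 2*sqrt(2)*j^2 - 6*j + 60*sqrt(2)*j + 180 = (j - 5)*(j + 6)*(j - 3*sqrt(2))*(j + sqrt(2))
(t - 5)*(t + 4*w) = t^2 + 4*t*w - 5*t - 20*w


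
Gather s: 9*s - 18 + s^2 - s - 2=s^2 + 8*s - 20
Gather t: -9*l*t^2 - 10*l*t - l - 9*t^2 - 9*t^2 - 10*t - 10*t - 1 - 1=-l + t^2*(-9*l - 18) + t*(-10*l - 20) - 2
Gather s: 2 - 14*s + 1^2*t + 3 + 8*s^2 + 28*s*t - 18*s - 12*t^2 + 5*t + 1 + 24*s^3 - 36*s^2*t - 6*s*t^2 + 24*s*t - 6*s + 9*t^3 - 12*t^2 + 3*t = 24*s^3 + s^2*(8 - 36*t) + s*(-6*t^2 + 52*t - 38) + 9*t^3 - 24*t^2 + 9*t + 6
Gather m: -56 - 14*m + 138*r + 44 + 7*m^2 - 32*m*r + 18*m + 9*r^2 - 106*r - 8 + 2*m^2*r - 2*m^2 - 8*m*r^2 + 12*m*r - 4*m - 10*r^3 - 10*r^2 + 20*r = m^2*(2*r + 5) + m*(-8*r^2 - 20*r) - 10*r^3 - r^2 + 52*r - 20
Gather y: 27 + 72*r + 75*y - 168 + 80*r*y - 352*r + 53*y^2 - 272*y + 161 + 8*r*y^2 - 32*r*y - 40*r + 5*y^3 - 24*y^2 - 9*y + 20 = -320*r + 5*y^3 + y^2*(8*r + 29) + y*(48*r - 206) + 40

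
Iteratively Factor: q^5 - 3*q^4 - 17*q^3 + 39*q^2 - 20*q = (q - 1)*(q^4 - 2*q^3 - 19*q^2 + 20*q) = q*(q - 1)*(q^3 - 2*q^2 - 19*q + 20) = q*(q - 1)^2*(q^2 - q - 20) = q*(q - 1)^2*(q + 4)*(q - 5)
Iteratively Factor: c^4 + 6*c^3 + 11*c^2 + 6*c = (c + 2)*(c^3 + 4*c^2 + 3*c) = (c + 1)*(c + 2)*(c^2 + 3*c) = c*(c + 1)*(c + 2)*(c + 3)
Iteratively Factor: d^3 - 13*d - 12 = (d - 4)*(d^2 + 4*d + 3) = (d - 4)*(d + 1)*(d + 3)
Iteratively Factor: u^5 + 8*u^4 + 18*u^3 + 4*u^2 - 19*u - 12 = (u + 1)*(u^4 + 7*u^3 + 11*u^2 - 7*u - 12) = (u + 1)*(u + 4)*(u^3 + 3*u^2 - u - 3) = (u + 1)*(u + 3)*(u + 4)*(u^2 - 1) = (u + 1)^2*(u + 3)*(u + 4)*(u - 1)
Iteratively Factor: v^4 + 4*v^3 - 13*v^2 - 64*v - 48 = (v + 4)*(v^3 - 13*v - 12) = (v + 3)*(v + 4)*(v^2 - 3*v - 4) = (v + 1)*(v + 3)*(v + 4)*(v - 4)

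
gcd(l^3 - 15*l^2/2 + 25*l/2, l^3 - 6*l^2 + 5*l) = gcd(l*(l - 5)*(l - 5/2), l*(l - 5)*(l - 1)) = l^2 - 5*l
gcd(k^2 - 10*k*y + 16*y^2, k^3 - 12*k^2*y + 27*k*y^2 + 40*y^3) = -k + 8*y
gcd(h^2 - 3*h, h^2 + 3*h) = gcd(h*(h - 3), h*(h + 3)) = h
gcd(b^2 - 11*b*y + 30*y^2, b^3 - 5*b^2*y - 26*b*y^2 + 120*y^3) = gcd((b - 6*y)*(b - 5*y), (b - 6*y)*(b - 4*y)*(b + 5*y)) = -b + 6*y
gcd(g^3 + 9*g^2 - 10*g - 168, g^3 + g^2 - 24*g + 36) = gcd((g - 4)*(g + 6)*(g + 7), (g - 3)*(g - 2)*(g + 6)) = g + 6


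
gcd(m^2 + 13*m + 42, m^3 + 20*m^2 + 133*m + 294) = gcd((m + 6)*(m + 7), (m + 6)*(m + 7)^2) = m^2 + 13*m + 42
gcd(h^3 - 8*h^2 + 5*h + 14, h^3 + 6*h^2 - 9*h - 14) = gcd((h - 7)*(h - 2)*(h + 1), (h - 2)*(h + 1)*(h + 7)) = h^2 - h - 2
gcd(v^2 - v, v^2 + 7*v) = v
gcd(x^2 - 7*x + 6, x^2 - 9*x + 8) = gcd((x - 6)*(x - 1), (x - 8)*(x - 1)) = x - 1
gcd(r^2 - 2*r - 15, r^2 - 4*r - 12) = 1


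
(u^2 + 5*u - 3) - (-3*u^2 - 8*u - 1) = 4*u^2 + 13*u - 2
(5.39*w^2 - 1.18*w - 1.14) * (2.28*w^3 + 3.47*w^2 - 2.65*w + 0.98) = 12.2892*w^5 + 16.0129*w^4 - 20.9773*w^3 + 4.4534*w^2 + 1.8646*w - 1.1172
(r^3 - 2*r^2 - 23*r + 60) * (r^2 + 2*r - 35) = r^5 - 62*r^3 + 84*r^2 + 925*r - 2100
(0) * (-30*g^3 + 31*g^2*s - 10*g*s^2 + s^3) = 0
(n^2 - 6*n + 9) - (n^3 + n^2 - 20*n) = -n^3 + 14*n + 9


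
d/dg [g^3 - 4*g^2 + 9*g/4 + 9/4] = 3*g^2 - 8*g + 9/4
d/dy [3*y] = 3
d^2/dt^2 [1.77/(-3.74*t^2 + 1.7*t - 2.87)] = (49.516104*t^2 - 22.50732*t - 1.77*(7.48*t - 1.7)*(14.96*t - 3.4) + 37.997652)/(3.74*t^2 - 1.7*t + 2.87)^3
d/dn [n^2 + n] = 2*n + 1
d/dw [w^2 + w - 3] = 2*w + 1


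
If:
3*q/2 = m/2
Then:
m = 3*q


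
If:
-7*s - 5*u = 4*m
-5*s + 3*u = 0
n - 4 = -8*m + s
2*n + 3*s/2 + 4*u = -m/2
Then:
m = 368/835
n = 60/167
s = -96/835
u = -32/167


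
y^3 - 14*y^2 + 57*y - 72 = (y - 8)*(y - 3)^2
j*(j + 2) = j^2 + 2*j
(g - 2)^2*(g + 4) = g^3 - 12*g + 16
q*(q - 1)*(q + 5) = q^3 + 4*q^2 - 5*q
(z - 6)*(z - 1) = z^2 - 7*z + 6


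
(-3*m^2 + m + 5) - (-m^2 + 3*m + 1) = -2*m^2 - 2*m + 4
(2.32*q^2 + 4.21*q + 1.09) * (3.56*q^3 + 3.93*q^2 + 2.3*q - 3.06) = 8.2592*q^5 + 24.1052*q^4 + 25.7617*q^3 + 6.8675*q^2 - 10.3756*q - 3.3354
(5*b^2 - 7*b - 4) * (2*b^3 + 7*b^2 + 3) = 10*b^5 + 21*b^4 - 57*b^3 - 13*b^2 - 21*b - 12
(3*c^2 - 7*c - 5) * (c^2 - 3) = 3*c^4 - 7*c^3 - 14*c^2 + 21*c + 15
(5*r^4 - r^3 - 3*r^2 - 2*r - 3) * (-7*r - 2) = -35*r^5 - 3*r^4 + 23*r^3 + 20*r^2 + 25*r + 6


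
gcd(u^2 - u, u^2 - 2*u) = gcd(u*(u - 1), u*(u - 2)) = u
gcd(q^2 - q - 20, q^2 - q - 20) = q^2 - q - 20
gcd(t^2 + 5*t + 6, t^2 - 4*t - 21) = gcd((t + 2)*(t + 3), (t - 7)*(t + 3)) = t + 3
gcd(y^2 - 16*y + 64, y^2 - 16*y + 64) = y^2 - 16*y + 64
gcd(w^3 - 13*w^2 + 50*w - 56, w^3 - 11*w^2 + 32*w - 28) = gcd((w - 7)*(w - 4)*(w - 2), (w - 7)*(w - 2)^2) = w^2 - 9*w + 14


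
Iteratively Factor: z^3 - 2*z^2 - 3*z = (z - 3)*(z^2 + z) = (z - 3)*(z + 1)*(z)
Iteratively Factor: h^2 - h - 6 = (h + 2)*(h - 3)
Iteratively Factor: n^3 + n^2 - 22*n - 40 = (n + 2)*(n^2 - n - 20) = (n - 5)*(n + 2)*(n + 4)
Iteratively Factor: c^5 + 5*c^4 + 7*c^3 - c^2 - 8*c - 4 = (c + 2)*(c^4 + 3*c^3 + c^2 - 3*c - 2) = (c - 1)*(c + 2)*(c^3 + 4*c^2 + 5*c + 2) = (c - 1)*(c + 1)*(c + 2)*(c^2 + 3*c + 2) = (c - 1)*(c + 1)*(c + 2)^2*(c + 1)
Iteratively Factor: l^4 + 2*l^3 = (l + 2)*(l^3) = l*(l + 2)*(l^2) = l^2*(l + 2)*(l)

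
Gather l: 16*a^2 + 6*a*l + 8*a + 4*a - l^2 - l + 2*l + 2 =16*a^2 + 12*a - l^2 + l*(6*a + 1) + 2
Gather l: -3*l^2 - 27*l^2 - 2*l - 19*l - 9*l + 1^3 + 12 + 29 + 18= -30*l^2 - 30*l + 60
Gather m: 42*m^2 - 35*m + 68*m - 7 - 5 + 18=42*m^2 + 33*m + 6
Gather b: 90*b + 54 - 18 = 90*b + 36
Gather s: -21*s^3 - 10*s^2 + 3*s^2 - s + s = -21*s^3 - 7*s^2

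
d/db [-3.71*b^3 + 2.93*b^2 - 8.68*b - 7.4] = -11.13*b^2 + 5.86*b - 8.68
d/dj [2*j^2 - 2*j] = 4*j - 2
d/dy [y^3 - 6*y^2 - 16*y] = 3*y^2 - 12*y - 16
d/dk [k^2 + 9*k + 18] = 2*k + 9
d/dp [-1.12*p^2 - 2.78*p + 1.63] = -2.24*p - 2.78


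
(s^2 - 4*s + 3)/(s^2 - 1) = (s - 3)/(s + 1)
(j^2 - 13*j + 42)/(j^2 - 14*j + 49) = (j - 6)/(j - 7)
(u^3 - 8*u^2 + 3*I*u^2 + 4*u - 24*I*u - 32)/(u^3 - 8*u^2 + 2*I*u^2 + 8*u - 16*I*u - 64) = (u - I)/(u - 2*I)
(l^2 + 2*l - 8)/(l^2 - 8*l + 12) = (l + 4)/(l - 6)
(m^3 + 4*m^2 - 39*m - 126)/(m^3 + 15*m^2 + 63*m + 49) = (m^2 - 3*m - 18)/(m^2 + 8*m + 7)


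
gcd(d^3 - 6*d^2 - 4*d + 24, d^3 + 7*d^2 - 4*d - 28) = d^2 - 4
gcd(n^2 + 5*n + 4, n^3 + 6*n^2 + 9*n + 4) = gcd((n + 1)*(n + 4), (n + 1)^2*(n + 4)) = n^2 + 5*n + 4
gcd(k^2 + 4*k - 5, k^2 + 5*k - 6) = k - 1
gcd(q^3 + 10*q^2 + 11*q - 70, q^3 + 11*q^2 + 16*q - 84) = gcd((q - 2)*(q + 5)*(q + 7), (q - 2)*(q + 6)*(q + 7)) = q^2 + 5*q - 14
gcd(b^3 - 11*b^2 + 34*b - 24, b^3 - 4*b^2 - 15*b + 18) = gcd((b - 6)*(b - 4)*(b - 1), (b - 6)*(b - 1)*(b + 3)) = b^2 - 7*b + 6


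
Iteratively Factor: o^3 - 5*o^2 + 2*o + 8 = (o - 4)*(o^2 - o - 2) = (o - 4)*(o - 2)*(o + 1)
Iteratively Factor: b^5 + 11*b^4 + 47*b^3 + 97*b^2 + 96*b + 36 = (b + 1)*(b^4 + 10*b^3 + 37*b^2 + 60*b + 36) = (b + 1)*(b + 2)*(b^3 + 8*b^2 + 21*b + 18) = (b + 1)*(b + 2)^2*(b^2 + 6*b + 9) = (b + 1)*(b + 2)^2*(b + 3)*(b + 3)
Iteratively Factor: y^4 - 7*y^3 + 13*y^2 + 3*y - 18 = (y - 3)*(y^3 - 4*y^2 + y + 6) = (y - 3)^2*(y^2 - y - 2) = (y - 3)^2*(y - 2)*(y + 1)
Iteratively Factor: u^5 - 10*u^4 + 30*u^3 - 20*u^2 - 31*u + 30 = (u - 1)*(u^4 - 9*u^3 + 21*u^2 + u - 30) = (u - 2)*(u - 1)*(u^3 - 7*u^2 + 7*u + 15) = (u - 2)*(u - 1)*(u + 1)*(u^2 - 8*u + 15) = (u - 5)*(u - 2)*(u - 1)*(u + 1)*(u - 3)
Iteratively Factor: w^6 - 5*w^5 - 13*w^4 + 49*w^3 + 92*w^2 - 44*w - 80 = (w + 2)*(w^5 - 7*w^4 + w^3 + 47*w^2 - 2*w - 40) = (w - 5)*(w + 2)*(w^4 - 2*w^3 - 9*w^2 + 2*w + 8) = (w - 5)*(w + 2)^2*(w^3 - 4*w^2 - w + 4) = (w - 5)*(w + 1)*(w + 2)^2*(w^2 - 5*w + 4) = (w - 5)*(w - 4)*(w + 1)*(w + 2)^2*(w - 1)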